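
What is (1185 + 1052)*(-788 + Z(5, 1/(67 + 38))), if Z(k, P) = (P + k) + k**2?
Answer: -178040593/105 ≈ -1.6956e+6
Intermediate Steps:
Z(k, P) = P + k + k**2
(1185 + 1052)*(-788 + Z(5, 1/(67 + 38))) = (1185 + 1052)*(-788 + (1/(67 + 38) + 5 + 5**2)) = 2237*(-788 + (1/105 + 5 + 25)) = 2237*(-788 + 3151/105) = 2237*(-79589/105) = -178040593/105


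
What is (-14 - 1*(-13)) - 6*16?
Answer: -97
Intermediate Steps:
(-14 - 1*(-13)) - 6*16 = (-14 + 13) - 96 = -1 - 96 = -97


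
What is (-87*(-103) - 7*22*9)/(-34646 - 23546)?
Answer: -7575/58192 ≈ -0.13017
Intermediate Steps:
(-87*(-103) - 7*22*9)/(-34646 - 23546) = (8961 - 154*9)/(-58192) = (8961 - 1386)*(-1/58192) = 7575*(-1/58192) = -7575/58192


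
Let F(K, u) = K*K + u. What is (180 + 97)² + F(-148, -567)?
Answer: 98066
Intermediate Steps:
F(K, u) = u + K² (F(K, u) = K² + u = u + K²)
(180 + 97)² + F(-148, -567) = (180 + 97)² + (-567 + (-148)²) = 277² + (-567 + 21904) = 76729 + 21337 = 98066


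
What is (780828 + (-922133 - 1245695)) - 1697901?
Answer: -3084901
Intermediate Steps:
(780828 + (-922133 - 1245695)) - 1697901 = (780828 - 2167828) - 1697901 = -1387000 - 1697901 = -3084901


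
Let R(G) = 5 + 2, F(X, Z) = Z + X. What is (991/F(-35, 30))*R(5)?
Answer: -6937/5 ≈ -1387.4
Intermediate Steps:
F(X, Z) = X + Z
R(G) = 7
(991/F(-35, 30))*R(5) = (991/(-35 + 30))*7 = (991/(-5))*7 = (991*(-⅕))*7 = -991/5*7 = -6937/5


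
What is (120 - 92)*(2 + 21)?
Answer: 644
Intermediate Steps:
(120 - 92)*(2 + 21) = 28*23 = 644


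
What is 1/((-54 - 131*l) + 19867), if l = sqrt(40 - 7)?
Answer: 19813/391988656 + 131*sqrt(33)/391988656 ≈ 5.2465e-5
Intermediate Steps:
l = sqrt(33) ≈ 5.7446
1/((-54 - 131*l) + 19867) = 1/((-54 - 131*sqrt(33)) + 19867) = 1/(19813 - 131*sqrt(33))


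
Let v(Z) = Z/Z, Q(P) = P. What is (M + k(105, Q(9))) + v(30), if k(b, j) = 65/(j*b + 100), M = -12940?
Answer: -2704238/209 ≈ -12939.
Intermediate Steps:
v(Z) = 1
k(b, j) = 65/(100 + b*j) (k(b, j) = 65/(b*j + 100) = 65/(100 + b*j))
(M + k(105, Q(9))) + v(30) = (-12940 + 65/(100 + 105*9)) + 1 = (-12940 + 65/(100 + 945)) + 1 = (-12940 + 65/1045) + 1 = (-12940 + 65*(1/1045)) + 1 = (-12940 + 13/209) + 1 = -2704447/209 + 1 = -2704238/209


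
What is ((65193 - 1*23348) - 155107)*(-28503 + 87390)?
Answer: -6669659394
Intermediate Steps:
((65193 - 1*23348) - 155107)*(-28503 + 87390) = ((65193 - 23348) - 155107)*58887 = (41845 - 155107)*58887 = -113262*58887 = -6669659394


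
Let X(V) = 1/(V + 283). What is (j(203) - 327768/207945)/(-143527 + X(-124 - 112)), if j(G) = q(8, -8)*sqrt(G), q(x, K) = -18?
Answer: 641879/58447863615 + 423*sqrt(203)/3372884 ≈ 0.0017978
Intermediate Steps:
X(V) = 1/(283 + V)
j(G) = -18*sqrt(G)
(j(203) - 327768/207945)/(-143527 + X(-124 - 112)) = (-18*sqrt(203) - 327768/207945)/(-143527 + 1/(283 + (-124 - 112))) = (-18*sqrt(203) - 327768*1/207945)/(-143527 + 1/(283 - 236)) = (-18*sqrt(203) - 109256/69315)/(-143527 + 1/47) = (-109256/69315 - 18*sqrt(203))/(-143527 + 1/47) = (-109256/69315 - 18*sqrt(203))/(-6745768/47) = (-109256/69315 - 18*sqrt(203))*(-47/6745768) = 641879/58447863615 + 423*sqrt(203)/3372884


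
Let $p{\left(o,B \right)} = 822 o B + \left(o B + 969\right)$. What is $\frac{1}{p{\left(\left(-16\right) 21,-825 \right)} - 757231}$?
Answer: $\frac{1}{227379338} \approx 4.3979 \cdot 10^{-9}$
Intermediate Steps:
$p{\left(o,B \right)} = 969 + 823 B o$ ($p{\left(o,B \right)} = 822 B o + \left(B o + 969\right) = 822 B o + \left(969 + B o\right) = 969 + 823 B o$)
$\frac{1}{p{\left(\left(-16\right) 21,-825 \right)} - 757231} = \frac{1}{\left(969 + 823 \left(-825\right) \left(\left(-16\right) 21\right)\right) - 757231} = \frac{1}{\left(969 + 823 \left(-825\right) \left(-336\right)\right) - 757231} = \frac{1}{\left(969 + 228135600\right) - 757231} = \frac{1}{228136569 - 757231} = \frac{1}{227379338}$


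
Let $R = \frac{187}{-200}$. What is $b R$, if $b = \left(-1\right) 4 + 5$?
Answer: $- \frac{187}{200} \approx -0.935$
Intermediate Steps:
$b = 1$ ($b = -4 + 5 = 1$)
$R = - \frac{187}{200}$ ($R = 187 \left(- \frac{1}{200}\right) = - \frac{187}{200} \approx -0.935$)
$b R = 1 \left(- \frac{187}{200}\right) = - \frac{187}{200}$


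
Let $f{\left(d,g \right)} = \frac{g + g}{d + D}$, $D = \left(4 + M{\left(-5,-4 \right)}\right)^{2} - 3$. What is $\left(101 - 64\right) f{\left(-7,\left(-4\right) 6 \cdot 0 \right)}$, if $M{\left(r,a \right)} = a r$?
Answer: $0$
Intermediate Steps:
$D = 573$ ($D = \left(4 - -20\right)^{2} - 3 = \left(4 + 20\right)^{2} - 3 = 24^{2} - 3 = 576 - 3 = 573$)
$f{\left(d,g \right)} = \frac{2 g}{573 + d}$ ($f{\left(d,g \right)} = \frac{g + g}{d + 573} = \frac{2 g}{573 + d}$)
$\left(101 - 64\right) f{\left(-7,\left(-4\right) 6 \cdot 0 \right)} = \left(101 - 64\right) \frac{2 \left(-4\right) 6 \cdot 0}{573 - 7} = 37 \frac{2 \left(\left(-24\right) 0\right)}{566} = 37 \cdot 2 \cdot 0 \cdot \frac{1}{566} = 37 \cdot 0 = 0$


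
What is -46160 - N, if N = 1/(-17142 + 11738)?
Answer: -249448639/5404 ≈ -46160.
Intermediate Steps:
N = -1/5404 (N = 1/(-5404) = -1/5404 ≈ -0.00018505)
-46160 - N = -46160 - 1*(-1/5404) = -46160 + 1/5404 = -249448639/5404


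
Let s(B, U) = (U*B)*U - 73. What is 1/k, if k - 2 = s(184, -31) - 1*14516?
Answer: 1/162237 ≈ 6.1638e-6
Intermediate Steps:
s(B, U) = -73 + B*U² (s(B, U) = (B*U)*U - 73 = B*U² - 73 = -73 + B*U²)
k = 162237 (k = 2 + ((-73 + 184*(-31)²) - 1*14516) = 2 + ((-73 + 184*961) - 14516) = 2 + ((-73 + 176824) - 14516) = 2 + (176751 - 14516) = 2 + 162235 = 162237)
1/k = 1/162237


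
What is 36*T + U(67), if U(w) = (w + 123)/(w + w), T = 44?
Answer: 106223/67 ≈ 1585.4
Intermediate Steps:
U(w) = (123 + w)/(2*w) (U(w) = (123 + w)/((2*w)) = (123 + w)*(1/(2*w)) = (123 + w)/(2*w))
36*T + U(67) = 36*44 + (½)*(123 + 67)/67 = 1584 + (½)*(1/67)*190 = 1584 + 95/67 = 106223/67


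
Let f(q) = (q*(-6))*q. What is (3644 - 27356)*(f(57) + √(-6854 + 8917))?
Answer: 462241728 - 23712*√2063 ≈ 4.6116e+8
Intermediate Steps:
f(q) = -6*q² (f(q) = (-6*q)*q = -6*q²)
(3644 - 27356)*(f(57) + √(-6854 + 8917)) = (3644 - 27356)*(-6*57² + √(-6854 + 8917)) = -23712*(-6*3249 + √2063) = -23712*(-19494 + √2063) = 462241728 - 23712*√2063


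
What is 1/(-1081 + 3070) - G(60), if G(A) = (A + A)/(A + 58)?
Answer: -119281/117351 ≈ -1.0164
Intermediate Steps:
G(A) = 2*A/(58 + A) (G(A) = (2*A)/(58 + A) = 2*A/(58 + A))
1/(-1081 + 3070) - G(60) = 1/(-1081 + 3070) - 2*60/(58 + 60) = 1/1989 - 2*60/118 = 1/1989 - 1*60/59 = 1/1989 - 60/59 = -119281/117351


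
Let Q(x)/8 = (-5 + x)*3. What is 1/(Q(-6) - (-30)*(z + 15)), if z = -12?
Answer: -1/174 ≈ -0.0057471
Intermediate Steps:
Q(x) = -120 + 24*x (Q(x) = 8*((-5 + x)*3) = 8*(-15 + 3*x) = -120 + 24*x)
1/(Q(-6) - (-30)*(z + 15)) = 1/((-120 + 24*(-6)) - (-30)*(-12 + 15)) = 1/((-120 - 144) - (-30)*3) = 1/(-264 - 1*(-90)) = 1/(-264 + 90) = 1/(-174) = -1/174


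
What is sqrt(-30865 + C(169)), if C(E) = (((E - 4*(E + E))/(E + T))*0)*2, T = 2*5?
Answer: I*sqrt(30865) ≈ 175.68*I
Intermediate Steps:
T = 10
C(E) = 0 (C(E) = (((E - 4*(E + E))/(E + 10))*0)*2 = (((E - 8*E)/(10 + E))*0)*2 = (((-7*E)/(10 + E))*0)*2 = (-7*E/(10 + E)*0)*2 = 0*2 = 0)
sqrt(-30865 + C(169)) = sqrt(-30865 + 0) = sqrt(-30865) = I*sqrt(30865)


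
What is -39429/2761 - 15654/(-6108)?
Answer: -32935273/2810698 ≈ -11.718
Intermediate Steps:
-39429/2761 - 15654/(-6108) = -39429*1/2761 - 15654*(-1/6108) = -39429/2761 + 2609/1018 = -32935273/2810698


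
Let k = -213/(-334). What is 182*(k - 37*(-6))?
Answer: 6766851/167 ≈ 40520.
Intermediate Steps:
k = 213/334 (k = -213*(-1/334) = 213/334 ≈ 0.63772)
182*(k - 37*(-6)) = 182*(213/334 - 37*(-6)) = 182*(213/334 + 222) = 182*(74361/334) = 6766851/167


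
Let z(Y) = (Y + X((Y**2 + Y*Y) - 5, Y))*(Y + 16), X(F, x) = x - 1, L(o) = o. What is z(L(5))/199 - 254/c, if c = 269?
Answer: 295/53531 ≈ 0.0055108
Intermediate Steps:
X(F, x) = -1 + x
z(Y) = (-1 + 2*Y)*(16 + Y) (z(Y) = (Y + (-1 + Y))*(Y + 16) = (-1 + 2*Y)*(16 + Y))
z(L(5))/199 - 254/c = (-16 + 2*5**2 + 31*5)/199 - 254/269 = (-16 + 2*25 + 155)*(1/199) - 254*1/269 = (-16 + 50 + 155)*(1/199) - 254/269 = 189*(1/199) - 254/269 = 189/199 - 254/269 = 295/53531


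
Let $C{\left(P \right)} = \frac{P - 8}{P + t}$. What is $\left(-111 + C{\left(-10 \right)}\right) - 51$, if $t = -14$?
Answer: $- \frac{645}{4} \approx -161.25$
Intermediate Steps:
$C{\left(P \right)} = \frac{-8 + P}{-14 + P}$ ($C{\left(P \right)} = \frac{P - 8}{P - 14} = \frac{-8 + P}{-14 + P}$)
$\left(-111 + C{\left(-10 \right)}\right) - 51 = \left(-111 + \frac{-8 - 10}{-14 - 10}\right) - 51 = \left(-111 + \frac{1}{-24} \left(-18\right)\right) - 51 = \left(-111 - - \frac{3}{4}\right) - 51 = \left(-111 + \frac{3}{4}\right) - 51 = - \frac{441}{4} - 51 = - \frac{645}{4}$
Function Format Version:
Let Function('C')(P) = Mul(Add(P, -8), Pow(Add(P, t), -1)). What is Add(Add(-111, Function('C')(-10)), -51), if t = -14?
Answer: Rational(-645, 4) ≈ -161.25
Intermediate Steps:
Function('C')(P) = Mul(Pow(Add(-14, P), -1), Add(-8, P)) (Function('C')(P) = Mul(Add(P, -8), Pow(Add(P, -14), -1)) = Mul(Add(-8, P), Pow(Add(-14, P), -1)) = Mul(Pow(Add(-14, P), -1), Add(-8, P)))
Add(Add(-111, Function('C')(-10)), -51) = Add(Add(-111, Mul(Pow(Add(-14, -10), -1), Add(-8, -10))), -51) = Add(Add(-111, Mul(Pow(-24, -1), -18)), -51) = Add(Add(-111, Mul(Rational(-1, 24), -18)), -51) = Add(Add(-111, Rational(3, 4)), -51) = Add(Rational(-441, 4), -51) = Rational(-645, 4)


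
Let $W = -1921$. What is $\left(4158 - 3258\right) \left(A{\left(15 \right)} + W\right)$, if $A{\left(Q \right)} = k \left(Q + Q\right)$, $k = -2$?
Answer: $-1782900$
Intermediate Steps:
$A{\left(Q \right)} = - 4 Q$ ($A{\left(Q \right)} = - 2 \left(Q + Q\right) = - 2 \cdot 2 Q = - 4 Q$)
$\left(4158 - 3258\right) \left(A{\left(15 \right)} + W\right) = \left(4158 - 3258\right) \left(\left(-4\right) 15 - 1921\right) = 900 \left(-60 - 1921\right) = 900 \left(-1981\right) = -1782900$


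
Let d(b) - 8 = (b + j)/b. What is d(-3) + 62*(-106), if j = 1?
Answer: -19690/3 ≈ -6563.3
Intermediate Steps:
d(b) = 8 + (1 + b)/b (d(b) = 8 + (b + 1)/b = 8 + (1 + b)/b)
d(-3) + 62*(-106) = (9 + 1/(-3)) + 62*(-106) = (9 - ⅓) - 6572 = 26/3 - 6572 = -19690/3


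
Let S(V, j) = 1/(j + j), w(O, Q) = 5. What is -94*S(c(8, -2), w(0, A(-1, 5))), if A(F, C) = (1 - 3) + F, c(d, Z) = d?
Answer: -47/5 ≈ -9.4000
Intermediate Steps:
A(F, C) = -2 + F
S(V, j) = 1/(2*j)
-94*S(c(8, -2), w(0, A(-1, 5))) = -47/5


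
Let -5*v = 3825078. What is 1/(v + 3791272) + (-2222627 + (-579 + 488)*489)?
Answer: -34304522835527/15131282 ≈ -2.2671e+6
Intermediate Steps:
v = -3825078/5 (v = -⅕*3825078 = -3825078/5 ≈ -7.6502e+5)
1/(v + 3791272) + (-2222627 + (-579 + 488)*489) = 1/(-3825078/5 + 3791272) + (-2222627 + (-579 + 488)*489) = 1/(15131282/5) + (-2222627 - 91*489) = 5/15131282 + (-2222627 - 44499) = 5/15131282 - 2267126 = -34304522835527/15131282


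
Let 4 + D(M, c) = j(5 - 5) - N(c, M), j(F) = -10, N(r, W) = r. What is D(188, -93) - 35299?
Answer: -35220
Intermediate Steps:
D(M, c) = -14 - c (D(M, c) = -4 + (-10 - c) = -14 - c)
D(188, -93) - 35299 = (-14 - 1*(-93)) - 35299 = (-14 + 93) - 35299 = 79 - 35299 = -35220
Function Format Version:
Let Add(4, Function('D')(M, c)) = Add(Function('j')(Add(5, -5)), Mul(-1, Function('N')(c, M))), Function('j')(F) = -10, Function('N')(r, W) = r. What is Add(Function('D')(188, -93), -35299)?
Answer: -35220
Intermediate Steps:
Function('D')(M, c) = Add(-14, Mul(-1, c)) (Function('D')(M, c) = Add(-4, Add(-10, Mul(-1, c))) = Add(-14, Mul(-1, c)))
Add(Function('D')(188, -93), -35299) = Add(Add(-14, Mul(-1, -93)), -35299) = Add(Add(-14, 93), -35299) = Add(79, -35299) = -35220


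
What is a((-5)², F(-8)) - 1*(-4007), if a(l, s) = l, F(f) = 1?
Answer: 4032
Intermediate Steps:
a((-5)², F(-8)) - 1*(-4007) = (-5)² - 1*(-4007) = 25 + 4007 = 4032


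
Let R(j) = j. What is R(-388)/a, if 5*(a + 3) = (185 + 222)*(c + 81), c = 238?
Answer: -970/64909 ≈ -0.014944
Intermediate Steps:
a = 129818/5 (a = -3 + ((185 + 222)*(238 + 81))/5 = -3 + (407*319)/5 = -3 + (⅕)*129833 = -3 + 129833/5 = 129818/5 ≈ 25964.)
R(-388)/a = -388/129818/5 = -388*5/129818 = -970/64909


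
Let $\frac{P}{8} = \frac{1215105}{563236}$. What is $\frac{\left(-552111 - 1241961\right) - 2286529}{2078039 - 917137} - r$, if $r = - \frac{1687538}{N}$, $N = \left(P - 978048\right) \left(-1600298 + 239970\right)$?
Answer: $- \frac{191113136801647854359833}{54370349563512226525608} \approx -3.515$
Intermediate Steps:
$P = \frac{2430210}{140809}$ ($P = 8 \cdot \frac{1215105}{563236} = \frac{2430210}{140809} \approx 17.259$)
$N = \frac{187338292339964016}{140809}$ ($N = \left(\frac{2430210}{140809} - 978048\right) \left(-1600298 + 239970\right) = \left(- \frac{137715530622}{140809}\right) \left(-1360328\right) = \frac{187338292339964016}{140809} \approx 1.3304 \cdot 10^{12}$)
$r = - \frac{118810269121}{93669146169982008}$ ($r = - \frac{1687538}{\frac{187338292339964016}{140809}} = \left(-1687538\right) \frac{140809}{187338292339964016} = - \frac{118810269121}{93669146169982008} \approx -1.2684 \cdot 10^{-6}$)
$\frac{\left(-552111 - 1241961\right) - 2286529}{2078039 - 917137} - r = \frac{\left(-552111 - 1241961\right) - 2286529}{2078039 - 917137} - - \frac{118810269121}{93669146169982008} = \frac{-1794072 - 2286529}{1160902} + \frac{118810269121}{93669146169982008} = \left(-4080601\right) \frac{1}{1160902} + \frac{118810269121}{93669146169982008} = - \frac{4080601}{1160902} + \frac{118810269121}{93669146169982008} = - \frac{191113136801647854359833}{54370349563512226525608}$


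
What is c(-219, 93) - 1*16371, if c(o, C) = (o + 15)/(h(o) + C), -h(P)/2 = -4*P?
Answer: -9053095/553 ≈ -16371.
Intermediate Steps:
h(P) = 8*P (h(P) = -(-8)*P = 8*P)
c(o, C) = (15 + o)/(C + 8*o) (c(o, C) = (o + 15)/(8*o + C) = (15 + o)/(C + 8*o))
c(-219, 93) - 1*16371 = (15 - 219)/(93 + 8*(-219)) - 1*16371 = -204/(93 - 1752) - 16371 = -204/(-1659) - 16371 = -1/1659*(-204) - 16371 = 68/553 - 16371 = -9053095/553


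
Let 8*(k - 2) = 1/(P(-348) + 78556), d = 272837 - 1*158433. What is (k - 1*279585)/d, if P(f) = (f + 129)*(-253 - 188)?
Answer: -391718149639/160289156320 ≈ -2.4438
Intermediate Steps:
P(f) = -56889 - 441*f (P(f) = (129 + f)*(-441) = -56889 - 441*f)
d = 114404 (d = 272837 - 158433 = 114404)
k = 2802161/1401080 (k = 2 + 1/(8*((-56889 - 441*(-348)) + 78556)) = 2 + 1/(8*((-56889 + 153468) + 78556)) = 2 + 1/(8*(96579 + 78556)) = 2 + (⅛)/175135 = 2 + (⅛)*(1/175135) = 2 + 1/1401080 = 2802161/1401080 ≈ 2.0000)
(k - 1*279585)/d = (2802161/1401080 - 1*279585)/114404 = (2802161/1401080 - 279585)*(1/114404) = -391718149639/1401080*1/114404 = -391718149639/160289156320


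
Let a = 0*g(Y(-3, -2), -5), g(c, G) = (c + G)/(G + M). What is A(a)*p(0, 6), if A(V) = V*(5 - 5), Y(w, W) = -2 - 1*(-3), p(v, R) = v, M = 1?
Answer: 0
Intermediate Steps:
Y(w, W) = 1 (Y(w, W) = -2 + 3 = 1)
g(c, G) = (G + c)/(1 + G) (g(c, G) = (c + G)/(G + 1) = (G + c)/(1 + G))
a = 0 (a = 0*((-5 + 1)/(1 - 5)) = 0*(-4/(-4)) = 0*(-¼*(-4)) = 0*1 = 0)
A(V) = 0 (A(V) = V*0 = 0)
A(a)*p(0, 6) = 0*0 = 0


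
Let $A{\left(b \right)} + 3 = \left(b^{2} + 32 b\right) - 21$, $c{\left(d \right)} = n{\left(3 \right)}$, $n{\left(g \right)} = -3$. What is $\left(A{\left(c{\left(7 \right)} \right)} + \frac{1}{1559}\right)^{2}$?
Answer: $\frac{29945610304}{2430481} \approx 12321.0$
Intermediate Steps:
$c{\left(d \right)} = -3$
$A{\left(b \right)} = -24 + b^{2} + 32 b$ ($A{\left(b \right)} = -3 - \left(21 - b^{2} - 32 b\right) = -3 + \left(-21 + b^{2} + 32 b\right) = -24 + b^{2} + 32 b$)
$\left(A{\left(c{\left(7 \right)} \right)} + \frac{1}{1559}\right)^{2} = \left(\left(-24 + \left(-3\right)^{2} + 32 \left(-3\right)\right) + \frac{1}{1559}\right)^{2} = \left(\left(-24 + 9 - 96\right) + \frac{1}{1559}\right)^{2} = \left(-111 + \frac{1}{1559}\right)^{2} = \left(- \frac{173048}{1559}\right)^{2} = \frac{29945610304}{2430481}$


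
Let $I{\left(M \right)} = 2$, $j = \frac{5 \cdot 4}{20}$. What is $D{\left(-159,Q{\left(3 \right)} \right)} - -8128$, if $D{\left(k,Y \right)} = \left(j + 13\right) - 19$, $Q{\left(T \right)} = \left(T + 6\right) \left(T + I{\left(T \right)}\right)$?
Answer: $8123$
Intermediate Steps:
$j = 1$ ($j = 20 \cdot \frac{1}{20} = 1$)
$Q{\left(T \right)} = \left(2 + T\right) \left(6 + T\right)$ ($Q{\left(T \right)} = \left(T + 6\right) \left(T + 2\right) = \left(6 + T\right) \left(2 + T\right) = \left(2 + T\right) \left(6 + T\right)$)
$D{\left(k,Y \right)} = -5$ ($D{\left(k,Y \right)} = \left(1 + 13\right) - 19 = 14 - 19 = -5$)
$D{\left(-159,Q{\left(3 \right)} \right)} - -8128 = -5 - -8128 = -5 + 8128 = 8123$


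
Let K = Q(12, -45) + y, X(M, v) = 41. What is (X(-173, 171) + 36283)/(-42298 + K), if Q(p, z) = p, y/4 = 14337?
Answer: 18162/7531 ≈ 2.4116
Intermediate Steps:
y = 57348 (y = 4*14337 = 57348)
K = 57360 (K = 12 + 57348 = 57360)
(X(-173, 171) + 36283)/(-42298 + K) = (41 + 36283)/(-42298 + 57360) = 36324/15062 = 36324*(1/15062) = 18162/7531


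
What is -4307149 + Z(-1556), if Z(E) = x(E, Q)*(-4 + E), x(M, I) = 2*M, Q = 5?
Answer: 547571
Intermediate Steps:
Z(E) = 2*E*(-4 + E) (Z(E) = (2*E)*(-4 + E) = 2*E*(-4 + E))
-4307149 + Z(-1556) = -4307149 + 2*(-1556)*(-4 - 1556) = -4307149 + 2*(-1556)*(-1560) = -4307149 + 4854720 = 547571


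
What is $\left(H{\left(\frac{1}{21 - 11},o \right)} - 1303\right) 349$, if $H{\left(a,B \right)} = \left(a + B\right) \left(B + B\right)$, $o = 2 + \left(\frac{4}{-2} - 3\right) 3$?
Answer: $- \frac{1688462}{5} \approx -3.3769 \cdot 10^{5}$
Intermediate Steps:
$o = -13$ ($o = 2 + \left(4 \left(- \frac{1}{2}\right) - 3\right) 3 = 2 + \left(-2 - 3\right) 3 = 2 - 15 = -13$)
$H{\left(a,B \right)} = 2 B \left(B + a\right)$ ($H{\left(a,B \right)} = \left(B + a\right) 2 B = 2 B \left(B + a\right)$)
$\left(H{\left(\frac{1}{21 - 11},o \right)} - 1303\right) 349 = \left(2 \left(-13\right) \left(-13 + \frac{1}{21 - 11}\right) - 1303\right) 349 = \left(2 \left(-13\right) \left(-13 + \frac{1}{10}\right) - 1303\right) 349 = \left(2 \left(-13\right) \left(- \frac{129}{10}\right) - 1303\right) 349 = \left(\frac{1677}{5} - 1303\right) 349 = \left(- \frac{4838}{5}\right) 349 = - \frac{1688462}{5}$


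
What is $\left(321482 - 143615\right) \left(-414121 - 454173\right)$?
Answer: $-154440848898$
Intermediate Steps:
$\left(321482 - 143615\right) \left(-414121 - 454173\right) = 177867 \left(-868294\right) = -154440848898$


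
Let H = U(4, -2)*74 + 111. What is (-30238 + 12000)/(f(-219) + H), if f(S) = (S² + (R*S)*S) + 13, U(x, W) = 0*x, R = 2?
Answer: -18238/144007 ≈ -0.12665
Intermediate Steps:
U(x, W) = 0
H = 111 (H = 0*74 + 111 = 0 + 111 = 111)
f(S) = 13 + 3*S² (f(S) = (S² + (2*S)*S) + 13 = (S² + 2*S²) + 13 = 3*S² + 13 = 13 + 3*S²)
(-30238 + 12000)/(f(-219) + H) = (-30238 + 12000)/((13 + 3*(-219)²) + 111) = -18238/((13 + 3*47961) + 111) = -18238/((13 + 143883) + 111) = -18238/(143896 + 111) = -18238/144007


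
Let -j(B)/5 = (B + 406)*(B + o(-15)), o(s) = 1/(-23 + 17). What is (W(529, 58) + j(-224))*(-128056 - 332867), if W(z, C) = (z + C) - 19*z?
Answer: -89662275703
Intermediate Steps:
o(s) = -1/6 (o(s) = 1/(-6) = -1/6)
W(z, C) = C - 18*z (W(z, C) = (C + z) - 19*z = C - 18*z)
j(B) = -5*(406 + B)*(-1/6 + B) (j(B) = -5*(B + 406)*(B - 1/6) = -5*(406 + B)*(-1/6 + B))
(W(529, 58) + j(-224))*(-128056 - 332867) = ((58 - 18*529) + (1015/3 - 5*(-224)**2 - 12175/6*(-224)))*(-128056 - 332867) = ((58 - 9522) + (1015/3 - 5*50176 + 1363600/3))*(-460923) = (-9464 + (1015/3 - 250880 + 1363600/3))*(-460923) = (-9464 + 611975/3)*(-460923) = (583583/3)*(-460923) = -89662275703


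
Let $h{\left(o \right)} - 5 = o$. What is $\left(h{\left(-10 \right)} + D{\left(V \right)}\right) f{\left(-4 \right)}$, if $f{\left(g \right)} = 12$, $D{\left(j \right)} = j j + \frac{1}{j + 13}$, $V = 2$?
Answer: $- \frac{56}{5} \approx -11.2$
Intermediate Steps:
$D{\left(j \right)} = j^{2} + \frac{1}{13 + j}$
$h{\left(o \right)} = 5 + o$
$\left(h{\left(-10 \right)} + D{\left(V \right)}\right) f{\left(-4 \right)} = \left(\left(5 - 10\right) + \frac{1 + 2^{3} + 13 \cdot 2^{2}}{13 + 2}\right) 12 = \left(-5 + \frac{1 + 8 + 13 \cdot 4}{15}\right) 12 = \left(-5 + \frac{1 + 8 + 52}{15}\right) 12 = \left(-5 + \frac{1}{15} \cdot 61\right) 12 = \left(-5 + \frac{61}{15}\right) 12 = \left(- \frac{14}{15}\right) 12 = - \frac{56}{5}$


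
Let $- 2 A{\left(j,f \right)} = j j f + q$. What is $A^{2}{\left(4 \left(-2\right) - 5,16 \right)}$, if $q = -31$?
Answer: $\frac{7144929}{4} \approx 1.7862 \cdot 10^{6}$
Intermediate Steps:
$A{\left(j,f \right)} = \frac{31}{2} - \frac{f j^{2}}{2}$ ($A{\left(j,f \right)} = - \frac{j j f - 31}{2} = - \frac{j^{2} f - 31}{2} = - \frac{f j^{2} - 31}{2} = - \frac{-31 + f j^{2}}{2} = \frac{31}{2} - \frac{f j^{2}}{2}$)
$A^{2}{\left(4 \left(-2\right) - 5,16 \right)} = \left(\frac{31}{2} - 8 \left(4 \left(-2\right) - 5\right)^{2}\right)^{2} = \left(\frac{31}{2} - 8 \left(-8 - 5\right)^{2}\right)^{2} = \left(\frac{31}{2} - 8 \left(-13\right)^{2}\right)^{2} = \left(\frac{31}{2} - 8 \cdot 169\right)^{2} = \left(\frac{31}{2} - 1352\right)^{2} = \left(- \frac{2673}{2}\right)^{2} = \frac{7144929}{4}$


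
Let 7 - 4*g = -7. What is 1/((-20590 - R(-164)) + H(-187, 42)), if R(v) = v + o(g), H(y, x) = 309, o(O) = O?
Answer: -2/40241 ≈ -4.9701e-5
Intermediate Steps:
g = 7/2 (g = 7/4 - ¼*(-7) = 7/4 + 7/4 = 7/2 ≈ 3.5000)
R(v) = 7/2 + v (R(v) = v + 7/2 = 7/2 + v)
1/((-20590 - R(-164)) + H(-187, 42)) = 1/((-20590 - (7/2 - 164)) + 309) = 1/((-20590 - 1*(-321/2)) + 309) = 1/((-20590 + 321/2) + 309) = 1/(-40859/2 + 309) = 1/(-40241/2) = -2/40241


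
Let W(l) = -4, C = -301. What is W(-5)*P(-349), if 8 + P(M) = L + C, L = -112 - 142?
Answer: 2252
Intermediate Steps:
L = -254
P(M) = -563 (P(M) = -8 + (-254 - 301) = -8 - 555 = -563)
W(-5)*P(-349) = -4*(-563) = 2252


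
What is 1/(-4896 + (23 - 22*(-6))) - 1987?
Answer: -9420368/4741 ≈ -1987.0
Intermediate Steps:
1/(-4896 + (23 - 22*(-6))) - 1987 = 1/(-4896 + (23 + 132)) - 1987 = 1/(-4896 + 155) - 1987 = 1/(-4741) - 1987 = -1/4741 - 1987 = -9420368/4741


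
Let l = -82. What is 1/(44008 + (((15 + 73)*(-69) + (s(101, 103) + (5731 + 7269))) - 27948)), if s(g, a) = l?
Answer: 1/22906 ≈ 4.3657e-5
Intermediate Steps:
s(g, a) = -82
1/(44008 + (((15 + 73)*(-69) + (s(101, 103) + (5731 + 7269))) - 27948)) = 1/(44008 + (((15 + 73)*(-69) + (-82 + (5731 + 7269))) - 27948)) = 1/(44008 + ((88*(-69) + (-82 + 13000)) - 27948)) = 1/(44008 + ((-6072 + 12918) - 27948)) = 1/(44008 + (6846 - 27948)) = 1/(44008 - 21102) = 1/22906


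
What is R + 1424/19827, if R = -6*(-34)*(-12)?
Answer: -48535072/19827 ≈ -2447.9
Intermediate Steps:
R = -2448 (R = 204*(-12) = -2448)
R + 1424/19827 = -2448 + 1424/19827 = -48535072/19827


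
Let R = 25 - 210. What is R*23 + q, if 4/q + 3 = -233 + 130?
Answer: -225517/53 ≈ -4255.0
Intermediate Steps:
R = -185
q = -2/53 (q = 4/(-3 + (-233 + 130)) = 4/(-3 - 103) = 4/(-106) = 4*(-1/106) = -2/53 ≈ -0.037736)
R*23 + q = -185*23 - 2/53 = -4255 - 2/53 = -225517/53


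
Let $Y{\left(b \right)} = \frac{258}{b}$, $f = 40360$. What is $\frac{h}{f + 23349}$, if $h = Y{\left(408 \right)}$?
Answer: $\frac{43}{4332212} \approx 9.9256 \cdot 10^{-6}$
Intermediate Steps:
$h = \frac{43}{68}$ ($h = \frac{258}{408} = 258 \cdot \frac{1}{408} = \frac{43}{68} \approx 0.63235$)
$\frac{h}{f + 23349} = \frac{43}{68 \left(40360 + 23349\right)} = \frac{43}{68 \cdot 63709} = \frac{43}{68} \cdot \frac{1}{63709} = \frac{43}{4332212}$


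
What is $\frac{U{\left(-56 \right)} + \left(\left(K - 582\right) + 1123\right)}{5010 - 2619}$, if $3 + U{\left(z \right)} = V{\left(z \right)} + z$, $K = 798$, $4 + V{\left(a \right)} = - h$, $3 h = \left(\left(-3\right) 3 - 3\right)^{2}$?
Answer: $\frac{1228}{2391} \approx 0.51359$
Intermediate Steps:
$h = 48$ ($h = \frac{\left(\left(-3\right) 3 - 3\right)^{2}}{3} = \frac{\left(-9 - 3\right)^{2}}{3} = \frac{\left(-12\right)^{2}}{3} = \frac{1}{3} \cdot 144 = 48$)
$V{\left(a \right)} = -52$ ($V{\left(a \right)} = -4 - 48 = -52$)
$U{\left(z \right)} = -55 + z$ ($U{\left(z \right)} = -3 + \left(-52 + z\right) = -55 + z$)
$\frac{U{\left(-56 \right)} + \left(\left(K - 582\right) + 1123\right)}{5010 - 2619} = \frac{\left(-55 - 56\right) + \left(\left(798 - 582\right) + 1123\right)}{5010 - 2619} = \frac{-111 + \left(216 + 1123\right)}{2391} = \left(-111 + 1339\right) \frac{1}{2391} = 1228 \cdot \frac{1}{2391} = \frac{1228}{2391}$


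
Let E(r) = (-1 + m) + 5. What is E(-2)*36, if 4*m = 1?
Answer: 153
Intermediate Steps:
m = ¼ (m = (¼)*1 = ¼ ≈ 0.25000)
E(r) = 17/4 (E(r) = (-1 + ¼) + 5 = -¾ + 5 = 17/4)
E(-2)*36 = (17/4)*36 = 153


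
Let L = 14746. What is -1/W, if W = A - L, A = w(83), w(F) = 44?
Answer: 1/14702 ≈ 6.8018e-5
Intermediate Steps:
A = 44
W = -14702 (W = 44 - 1*14746 = 44 - 14746 = -14702)
-1/W = -1/(-14702) = -1*(-1/14702) = 1/14702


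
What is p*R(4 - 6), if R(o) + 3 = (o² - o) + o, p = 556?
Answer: 556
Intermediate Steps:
R(o) = -3 + o² (R(o) = -3 + ((o² - o) + o) = -3 + o²)
p*R(4 - 6) = 556*(-3 + (4 - 6)²) = 556*(-3 + (-2)²) = 556*(-3 + 4) = 556*1 = 556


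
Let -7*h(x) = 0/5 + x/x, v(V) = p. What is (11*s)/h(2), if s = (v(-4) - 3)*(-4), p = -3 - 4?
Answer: -3080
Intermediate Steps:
p = -7
v(V) = -7
h(x) = -1/7 (h(x) = -(0/5 + x/x)/7 = -(0*(1/5) + 1)/7 = -(0 + 1)/7 = -1/7*1 = -1/7)
s = 40 (s = (-7 - 3)*(-4) = -10*(-4) = 40)
(11*s)/h(2) = (11*40)/(-1/7) = 440*(-7) = -3080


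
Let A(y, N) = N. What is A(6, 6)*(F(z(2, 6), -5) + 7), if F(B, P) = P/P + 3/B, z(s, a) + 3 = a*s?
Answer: 50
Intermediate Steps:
z(s, a) = -3 + a*s
F(B, P) = 1 + 3/B
A(6, 6)*(F(z(2, 6), -5) + 7) = 6*((3 + (-3 + 6*2))/(-3 + 6*2) + 7) = 6*((3 + (-3 + 12))/(-3 + 12) + 7) = 6*((3 + 9)/9 + 7) = 6*((1/9)*12 + 7) = 6*(4/3 + 7) = 6*(25/3) = 50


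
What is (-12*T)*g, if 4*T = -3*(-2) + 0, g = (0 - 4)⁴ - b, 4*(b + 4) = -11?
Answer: -9459/2 ≈ -4729.5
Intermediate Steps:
b = -27/4 (b = -4 + (¼)*(-11) = -4 - 11/4 = -27/4 ≈ -6.7500)
g = 1051/4 (g = (0 - 4)⁴ - 1*(-27/4) = (-4)⁴ + 27/4 = 256 + 27/4 = 1051/4 ≈ 262.75)
T = 3/2 (T = (-3*(-2) + 0)/4 = (6 + 0)/4 = (¼)*6 = 3/2 ≈ 1.5000)
(-12*T)*g = -12*3/2*(1051/4) = -18*1051/4 = -9459/2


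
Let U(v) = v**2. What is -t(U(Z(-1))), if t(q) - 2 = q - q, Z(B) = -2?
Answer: -2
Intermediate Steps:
t(q) = 2 (t(q) = 2 + (q - q) = 2 + 0 = 2)
-t(U(Z(-1))) = -1*2 = -2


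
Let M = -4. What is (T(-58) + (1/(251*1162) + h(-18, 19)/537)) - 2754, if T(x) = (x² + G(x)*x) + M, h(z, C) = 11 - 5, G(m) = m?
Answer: 207264350563/52207498 ≈ 3970.0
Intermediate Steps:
h(z, C) = 6
T(x) = -4 + 2*x² (T(x) = (x² + x*x) - 4 = (x² + x²) - 4 = 2*x² - 4 = -4 + 2*x²)
(T(-58) + (1/(251*1162) + h(-18, 19)/537)) - 2754 = ((-4 + 2*(-58)²) + (1/(251*1162) + 6/537)) - 2754 = ((-4 + 2*3364) + ((1/251)*(1/1162) + 6*(1/537))) - 2754 = ((-4 + 6728) + (1/291662 + 2/179)) - 2754 = (6724 + 583503/52207498) - 2754 = 351043800055/52207498 - 2754 = 207264350563/52207498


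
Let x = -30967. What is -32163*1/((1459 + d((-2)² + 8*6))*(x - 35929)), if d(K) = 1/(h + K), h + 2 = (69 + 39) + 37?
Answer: 6271785/19032313376 ≈ 0.00032953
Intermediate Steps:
h = 143 (h = -2 + ((69 + 39) + 37) = -2 + (108 + 37) = -2 + 145 = 143)
d(K) = 1/(143 + K)
-32163*1/((1459 + d((-2)² + 8*6))*(x - 35929)) = -32163*1/((-30967 - 35929)*(1459 + 1/(143 + ((-2)² + 8*6)))) = -32163*(-1/(66896*(1459 + 1/(143 + (4 + 48))))) = -32163*(-1/(66896*(1459 + 1/(143 + 52)))) = -32163*(-1/(66896*(1459 + 1/195))) = -32163/((-66896*284506/195)) = -32163/(-19032313376/195) = -32163*(-195/19032313376) = 6271785/19032313376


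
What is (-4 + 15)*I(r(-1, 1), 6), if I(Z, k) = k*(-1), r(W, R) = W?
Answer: -66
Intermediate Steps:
I(Z, k) = -k
(-4 + 15)*I(r(-1, 1), 6) = (-4 + 15)*(-1*6) = 11*(-6) = -66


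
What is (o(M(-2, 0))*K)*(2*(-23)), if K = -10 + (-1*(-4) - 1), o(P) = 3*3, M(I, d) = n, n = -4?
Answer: 2898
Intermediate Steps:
M(I, d) = -4
o(P) = 9
K = -7 (K = -10 + (4 - 1) = -10 + 3 = -7)
(o(M(-2, 0))*K)*(2*(-23)) = (9*(-7))*(2*(-23)) = -63*(-46) = 2898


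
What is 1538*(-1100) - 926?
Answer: -1692726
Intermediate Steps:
1538*(-1100) - 926 = -1691800 - 926 = -1692726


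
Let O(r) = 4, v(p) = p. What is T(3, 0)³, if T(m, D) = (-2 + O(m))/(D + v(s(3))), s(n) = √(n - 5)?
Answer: 2*I*√2 ≈ 2.8284*I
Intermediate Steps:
s(n) = √(-5 + n)
T(m, D) = 2/(D + I*√2) (T(m, D) = (-2 + 4)/(D + √(-5 + 3)) = 2/(D + √(-2)) = 2/(D + I*√2))
T(3, 0)³ = (2/(0 + I*√2))³ = (2/((I*√2)))³ = (2*(-I*√2/2))³ = (-I*√2)³ = 2*I*√2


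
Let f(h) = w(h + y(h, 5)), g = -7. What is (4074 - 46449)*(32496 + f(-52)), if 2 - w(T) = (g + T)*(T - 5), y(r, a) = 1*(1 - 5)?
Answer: -1214255625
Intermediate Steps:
y(r, a) = -4 (y(r, a) = 1*(-4) = -4)
w(T) = 2 - (-7 + T)*(-5 + T) (w(T) = 2 - (-7 + T)*(T - 5) = 2 - (-7 + T)*(-5 + T))
f(h) = -81 - (-4 + h)² + 12*h (f(h) = -33 - (h - 4)² + 12*(h - 4) = -33 - (-4 + h)² + 12*(-4 + h) = -33 - (-4 + h)² + (-48 + 12*h) = -81 - (-4 + h)² + 12*h)
(4074 - 46449)*(32496 + f(-52)) = (4074 - 46449)*(32496 + (-97 - 1*(-52)² + 20*(-52))) = -42375*(32496 + (-97 - 1*2704 - 1040)) = -42375*(32496 + (-97 - 2704 - 1040)) = -42375*(32496 - 3841) = -42375*28655 = -1214255625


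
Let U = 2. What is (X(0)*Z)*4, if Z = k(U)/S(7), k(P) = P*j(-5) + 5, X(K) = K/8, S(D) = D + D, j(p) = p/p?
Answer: 0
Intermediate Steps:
j(p) = 1
S(D) = 2*D
X(K) = K/8 (X(K) = K*(⅛) = K/8)
k(P) = 5 + P (k(P) = P*1 + 5 = P + 5 = 5 + P)
Z = ½ (Z = (5 + 2)/((2*7)) = 7/14 = 7*(1/14) = ½ ≈ 0.50000)
(X(0)*Z)*4 = (((⅛)*0)*(½))*4 = (0*(½))*4 = 0*4 = 0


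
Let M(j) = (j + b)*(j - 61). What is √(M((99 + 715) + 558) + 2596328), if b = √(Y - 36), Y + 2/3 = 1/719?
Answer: √(2272053934220 + 314203*I*√170590659)/719 ≈ 2096.4 + 1.8933*I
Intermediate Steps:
Y = -1435/2157 (Y = -⅔ + 1/719 = -1435/2157 ≈ -0.66528)
b = I*√170590659/2157 (b = √(-1435/2157 - 36) = √(-79087/2157) = I*√170590659/2157 ≈ 6.0552*I)
M(j) = (-61 + j)*(j + I*√170590659/2157) (M(j) = (j + I*√170590659/2157)*(j - 61) = (j + I*√170590659/2157)*(-61 + j) = (-61 + j)*(j + I*√170590659/2157))
√(M((99 + 715) + 558) + 2596328) = √((((99 + 715) + 558)² - 61*((99 + 715) + 558) - 61*I*√170590659/2157 + I*((99 + 715) + 558)*√170590659/2157) + 2596328) = √(((814 + 558)² - 61*(814 + 558) - 61*I*√170590659/2157 + I*(814 + 558)*√170590659/2157) + 2596328) = √((1372² - 61*1372 - 61*I*√170590659/2157 + (1/2157)*I*1372*√170590659) + 2596328) = √((1882384 - 83692 - 61*I*√170590659/2157 + 1372*I*√170590659/2157) + 2596328) = √((1798692 + 437*I*√170590659/719) + 2596328) = √(4395020 + 437*I*√170590659/719)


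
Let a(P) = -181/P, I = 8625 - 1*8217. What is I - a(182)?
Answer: 74437/182 ≈ 408.99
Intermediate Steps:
I = 408 (I = 8625 - 8217 = 408)
I - a(182) = 408 - (-181)/182 = 408 - 1*(-181/182) = 408 + 181/182 = 74437/182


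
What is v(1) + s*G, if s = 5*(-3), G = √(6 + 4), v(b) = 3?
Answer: 3 - 15*√10 ≈ -44.434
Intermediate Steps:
G = √10 ≈ 3.1623
s = -15
v(1) + s*G = 3 - 15*√10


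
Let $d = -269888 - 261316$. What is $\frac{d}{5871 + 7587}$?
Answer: $- \frac{88534}{2243} \approx -39.471$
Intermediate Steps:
$d = -531204$ ($d = -269888 - 261316 = -531204$)
$\frac{d}{5871 + 7587} = - \frac{531204}{5871 + 7587} = - \frac{531204}{13458} = \left(-531204\right) \frac{1}{13458} = - \frac{88534}{2243}$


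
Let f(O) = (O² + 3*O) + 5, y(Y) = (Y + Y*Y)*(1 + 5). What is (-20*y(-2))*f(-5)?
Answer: -3600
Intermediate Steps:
y(Y) = 6*Y + 6*Y² (y(Y) = (Y + Y²)*6 = 6*Y + 6*Y²)
f(O) = 5 + O² + 3*O
(-20*y(-2))*f(-5) = (-120*(-2)*(1 - 2))*(5 + (-5)² + 3*(-5)) = (-120*(-2)*(-1))*(5 + 25 - 15) = -20*12*15 = -240*15 = -3600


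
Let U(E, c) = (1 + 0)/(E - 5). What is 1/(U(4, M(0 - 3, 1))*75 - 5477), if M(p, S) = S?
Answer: -1/5552 ≈ -0.00018012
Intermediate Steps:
U(E, c) = 1/(-5 + E)
1/(U(4, M(0 - 3, 1))*75 - 5477) = 1/(75/(-5 + 4) - 5477) = 1/(75/(-1) - 5477) = 1/(-1*75 - 5477) = 1/(-75 - 5477) = 1/(-5552) = -1/5552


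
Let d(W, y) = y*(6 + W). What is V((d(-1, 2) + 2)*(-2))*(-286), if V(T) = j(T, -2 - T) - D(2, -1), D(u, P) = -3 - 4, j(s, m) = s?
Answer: 4862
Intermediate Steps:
D(u, P) = -7
V(T) = 7 + T (V(T) = T - 1*(-7) = T + 7 = 7 + T)
V((d(-1, 2) + 2)*(-2))*(-286) = (7 + (2*(6 - 1) + 2)*(-2))*(-286) = (7 + (2*5 + 2)*(-2))*(-286) = (7 + (10 + 2)*(-2))*(-286) = (7 + 12*(-2))*(-286) = (7 - 24)*(-286) = -17*(-286) = 4862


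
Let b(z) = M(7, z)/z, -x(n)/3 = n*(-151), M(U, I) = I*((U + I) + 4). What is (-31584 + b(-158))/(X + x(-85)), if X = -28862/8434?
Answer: 133809627/162390016 ≈ 0.82400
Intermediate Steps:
X = -14431/4217 (X = -28862*1/8434 = -14431/4217 ≈ -3.4221)
M(U, I) = I*(4 + I + U) (M(U, I) = I*((I + U) + 4) = I*(4 + I + U))
x(n) = 453*n (x(n) = -3*n*(-151) = -(-453)*n = 453*n)
b(z) = 11 + z (b(z) = (z*(4 + z + 7))/z = (z*(11 + z))/z = 11 + z)
(-31584 + b(-158))/(X + x(-85)) = (-31584 + (11 - 158))/(-14431/4217 + 453*(-85)) = (-31584 - 147)/(-14431/4217 - 38505) = -31731/(-162390016/4217) = -31731*(-4217/162390016) = 133809627/162390016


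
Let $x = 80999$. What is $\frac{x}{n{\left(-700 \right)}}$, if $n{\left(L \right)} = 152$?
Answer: $\frac{80999}{152} \approx 532.89$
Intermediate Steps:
$\frac{x}{n{\left(-700 \right)}} = \frac{80999}{152}$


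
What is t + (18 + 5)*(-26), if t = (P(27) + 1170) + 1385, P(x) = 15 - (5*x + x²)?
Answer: 1108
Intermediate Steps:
P(x) = 15 - x² - 5*x (P(x) = 15 - (x² + 5*x) = 15 + (-x² - 5*x) = 15 - x² - 5*x)
t = 1706 (t = ((15 - 1*27² - 5*27) + 1170) + 1385 = ((15 - 1*729 - 135) + 1170) + 1385 = ((15 - 729 - 135) + 1170) + 1385 = (-849 + 1170) + 1385 = 321 + 1385 = 1706)
t + (18 + 5)*(-26) = 1706 + (18 + 5)*(-26) = 1706 + 23*(-26) = 1706 - 598 = 1108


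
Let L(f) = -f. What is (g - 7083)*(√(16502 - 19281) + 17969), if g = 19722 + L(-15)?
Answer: 227379726 + 12654*I*√2779 ≈ 2.2738e+8 + 6.6707e+5*I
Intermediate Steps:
g = 19737 (g = 19722 - 1*(-15) = 19722 + 15 = 19737)
(g - 7083)*(√(16502 - 19281) + 17969) = (19737 - 7083)*(√(16502 - 19281) + 17969) = 12654*(√(-2779) + 17969) = 12654*(I*√2779 + 17969) = 12654*(17969 + I*√2779) = 227379726 + 12654*I*√2779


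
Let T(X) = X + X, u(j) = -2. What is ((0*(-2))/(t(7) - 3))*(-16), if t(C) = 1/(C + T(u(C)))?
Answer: 0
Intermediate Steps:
T(X) = 2*X
t(C) = 1/(-4 + C) (t(C) = 1/(C + 2*(-2)) = 1/(C - 4) = 1/(-4 + C))
((0*(-2))/(t(7) - 3))*(-16) = ((0*(-2))/(1/(-4 + 7) - 3))*(-16) = (0/(1/3 - 3))*(-16) = (0/(⅓ - 3))*(-16) = (0/(-8/3))*(-16) = (0*(-3/8))*(-16) = 0*(-16) = 0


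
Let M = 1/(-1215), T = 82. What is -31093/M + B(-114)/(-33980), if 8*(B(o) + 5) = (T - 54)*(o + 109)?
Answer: 513478508049/13592 ≈ 3.7778e+7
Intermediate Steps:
B(o) = 753/2 + 7*o/2 (B(o) = -5 + ((82 - 54)*(o + 109))/8 = -5 + (28*(109 + o))/8 = -5 + (3052 + 28*o)/8 = -5 + (763/2 + 7*o/2) = 753/2 + 7*o/2)
M = -1/1215 ≈ -0.00082305
-31093/M + B(-114)/(-33980) = -31093/(-1/1215) + (753/2 + (7/2)*(-114))/(-33980) = -31093*(-1215) + (753/2 - 399)*(-1/33980) = 37777995 - 45/2*(-1/33980) = 37777995 + 9/13592 = 513478508049/13592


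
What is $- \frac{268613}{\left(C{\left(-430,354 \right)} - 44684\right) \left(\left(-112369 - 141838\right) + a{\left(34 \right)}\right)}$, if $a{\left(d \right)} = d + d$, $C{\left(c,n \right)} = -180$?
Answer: $- \frac{268613}{11401692096} \approx -2.3559 \cdot 10^{-5}$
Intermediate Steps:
$a{\left(d \right)} = 2 d$
$- \frac{268613}{\left(C{\left(-430,354 \right)} - 44684\right) \left(\left(-112369 - 141838\right) + a{\left(34 \right)}\right)} = - \frac{268613}{\left(-180 - 44684\right) \left(\left(-112369 - 141838\right) + 2 \cdot 34\right)} = - \frac{268613}{\left(-44864\right) \left(\left(-112369 - 141838\right) + 68\right)} = - \frac{268613}{\left(-44864\right) \left(-254207 + 68\right)} = - \frac{268613}{\left(-44864\right) \left(-254139\right)} = - \frac{268613}{11401692096}$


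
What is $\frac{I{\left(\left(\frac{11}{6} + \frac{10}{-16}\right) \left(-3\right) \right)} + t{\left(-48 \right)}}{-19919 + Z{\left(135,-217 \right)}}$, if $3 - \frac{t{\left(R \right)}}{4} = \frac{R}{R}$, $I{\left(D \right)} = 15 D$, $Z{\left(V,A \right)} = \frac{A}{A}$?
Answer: $\frac{371}{159344} \approx 0.0023283$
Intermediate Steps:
$Z{\left(V,A \right)} = 1$
$t{\left(R \right)} = 8$ ($t{\left(R \right)} = 12 - 4 \frac{R}{R} = 12 - 4 = 8$)
$\frac{I{\left(\left(\frac{11}{6} + \frac{10}{-16}\right) \left(-3\right) \right)} + t{\left(-48 \right)}}{-19919 + Z{\left(135,-217 \right)}} = \frac{15 \left(\frac{11}{6} + \frac{10}{-16}\right) \left(-3\right) + 8}{-19919 + 1} = \frac{15 \left(11 \cdot \frac{1}{6} + 10 \left(- \frac{1}{16}\right)\right) \left(-3\right) + 8}{-19918} = \left(15 \left(\frac{11}{6} - \frac{5}{8}\right) \left(-3\right) + 8\right) \left(- \frac{1}{19918}\right) = \left(15 \cdot \frac{29}{24} \left(-3\right) + 8\right) \left(- \frac{1}{19918}\right) = \left(15 \left(- \frac{29}{8}\right) + 8\right) \left(- \frac{1}{19918}\right) = \left(- \frac{435}{8} + 8\right) \left(- \frac{1}{19918}\right) = \left(- \frac{371}{8}\right) \left(- \frac{1}{19918}\right) = \frac{371}{159344}$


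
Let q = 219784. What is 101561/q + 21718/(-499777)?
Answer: 45984582985/109842988168 ≈ 0.41864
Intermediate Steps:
101561/q + 21718/(-499777) = 101561/219784 + 21718/(-499777) = 101561*(1/219784) + 21718*(-1/499777) = 101561/219784 - 21718/499777 = 45984582985/109842988168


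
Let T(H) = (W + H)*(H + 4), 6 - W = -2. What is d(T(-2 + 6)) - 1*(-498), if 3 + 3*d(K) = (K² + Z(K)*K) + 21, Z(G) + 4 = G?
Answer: 6520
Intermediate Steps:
W = 8 (W = 6 - 1*(-2) = 6 + 2 = 8)
Z(G) = -4 + G
T(H) = (4 + H)*(8 + H) (T(H) = (8 + H)*(H + 4) = (8 + H)*(4 + H) = (4 + H)*(8 + H))
d(K) = 6 + K²/3 + K*(-4 + K)/3 (d(K) = -1 + ((K² + (-4 + K)*K) + 21)/3 = -1 + ((K² + K*(-4 + K)) + 21)/3 = -1 + (21 + K² + K*(-4 + K))/3 = -1 + (7 + K²/3 + K*(-4 + K)/3) = 6 + K²/3 + K*(-4 + K)/3)
d(T(-2 + 6)) - 1*(-498) = (6 + (32 + (-2 + 6)² + 12*(-2 + 6))²/3 + (32 + (-2 + 6)² + 12*(-2 + 6))*(-4 + (32 + (-2 + 6)² + 12*(-2 + 6)))/3) - 1*(-498) = (6 + (32 + 4² + 12*4)²/3 + (32 + 4² + 12*4)*(-4 + (32 + 4² + 12*4))/3) + 498 = (6 + (32 + 16 + 48)²/3 + (32 + 16 + 48)*(-4 + (32 + 16 + 48))/3) + 498 = (6 + (⅓)*96² + (⅓)*96*(-4 + 96)) + 498 = (6 + (⅓)*9216 + (⅓)*96*92) + 498 = (6 + 3072 + 2944) + 498 = 6022 + 498 = 6520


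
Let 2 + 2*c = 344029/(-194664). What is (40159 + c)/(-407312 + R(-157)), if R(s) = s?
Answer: -15634289795/158639090832 ≈ -0.098553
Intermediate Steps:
c = -733357/389328 (c = -1 + (344029/(-194664))/2 = -1 + (344029*(-1/194664))/2 = -1 + (1/2)*(-344029/194664) = -1 - 344029/389328 = -733357/389328 ≈ -1.8836)
(40159 + c)/(-407312 + R(-157)) = (40159 - 733357/389328)/(-407312 - 157) = (15634289795/389328)/(-407469) = (15634289795/389328)*(-1/407469) = -15634289795/158639090832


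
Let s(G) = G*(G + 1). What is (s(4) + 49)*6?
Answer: 414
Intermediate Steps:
s(G) = G*(1 + G)
(s(4) + 49)*6 = (4*(1 + 4) + 49)*6 = (4*5 + 49)*6 = (20 + 49)*6 = 69*6 = 414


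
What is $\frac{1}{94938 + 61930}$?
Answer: $\frac{1}{156868} \approx 6.3748 \cdot 10^{-6}$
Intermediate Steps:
$\frac{1}{94938 + 61930} = \frac{1}{156868}$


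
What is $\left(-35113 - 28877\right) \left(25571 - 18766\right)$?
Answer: $-435451950$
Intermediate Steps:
$\left(-35113 - 28877\right) \left(25571 - 18766\right) = \left(-63990\right) 6805 = -435451950$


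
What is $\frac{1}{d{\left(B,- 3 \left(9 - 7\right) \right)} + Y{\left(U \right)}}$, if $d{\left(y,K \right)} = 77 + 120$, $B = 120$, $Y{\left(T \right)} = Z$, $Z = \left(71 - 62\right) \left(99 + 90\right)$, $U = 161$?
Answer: $\frac{1}{1898} \approx 0.00052687$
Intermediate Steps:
$Z = 1701$ ($Z = 9 \cdot 189 = 1701$)
$Y{\left(T \right)} = 1701$
$d{\left(y,K \right)} = 197$
$\frac{1}{d{\left(B,- 3 \left(9 - 7\right) \right)} + Y{\left(U \right)}} = \frac{1}{197 + 1701} = \frac{1}{1898}$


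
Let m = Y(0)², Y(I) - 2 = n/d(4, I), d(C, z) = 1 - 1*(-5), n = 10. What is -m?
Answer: -121/9 ≈ -13.444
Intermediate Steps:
d(C, z) = 6 (d(C, z) = 1 + 5 = 6)
Y(I) = 11/3 (Y(I) = 2 + 10/6 = 2 + 10*(⅙) = 2 + 5/3 = 11/3)
m = 121/9 (m = (11/3)² = 121/9 ≈ 13.444)
-m = -1*121/9 = -121/9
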